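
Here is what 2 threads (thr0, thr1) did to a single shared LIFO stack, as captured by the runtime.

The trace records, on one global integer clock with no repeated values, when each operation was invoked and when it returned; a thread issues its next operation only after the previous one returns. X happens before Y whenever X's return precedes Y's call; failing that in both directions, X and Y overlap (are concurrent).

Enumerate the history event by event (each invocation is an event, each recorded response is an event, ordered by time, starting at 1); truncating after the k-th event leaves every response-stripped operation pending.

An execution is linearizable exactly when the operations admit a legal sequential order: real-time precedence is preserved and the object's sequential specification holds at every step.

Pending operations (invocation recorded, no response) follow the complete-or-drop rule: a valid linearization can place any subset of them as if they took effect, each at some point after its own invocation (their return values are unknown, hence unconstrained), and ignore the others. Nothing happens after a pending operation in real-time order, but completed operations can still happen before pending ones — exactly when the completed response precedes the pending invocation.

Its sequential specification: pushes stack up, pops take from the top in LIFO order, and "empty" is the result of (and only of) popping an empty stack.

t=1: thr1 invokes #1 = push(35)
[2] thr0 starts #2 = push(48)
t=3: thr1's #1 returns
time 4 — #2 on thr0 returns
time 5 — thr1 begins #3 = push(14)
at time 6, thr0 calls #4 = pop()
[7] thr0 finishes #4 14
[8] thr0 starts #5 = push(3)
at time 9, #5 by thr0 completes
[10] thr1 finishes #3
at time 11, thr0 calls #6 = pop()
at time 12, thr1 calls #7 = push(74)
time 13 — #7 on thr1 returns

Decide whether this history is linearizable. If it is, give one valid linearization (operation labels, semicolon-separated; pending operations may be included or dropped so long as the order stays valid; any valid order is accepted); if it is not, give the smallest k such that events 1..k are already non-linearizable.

after step 1 (#1 push(35)): stack <35>
after step 2 (#2 push(48)): stack <35,48>
after step 3 (#3 push(14)): stack <35,48,14>
after step 4 (#4 pop() → 14): stack <35,48>
after step 5 (#5 push(3)): stack <35,48,3>
after step 6 (#6 pop() (pending, included)): stack <35,48>
after step 7 (#7 push(74)): stack <35,48,74>

linearizable — witness: #1; #2; #3; #4; #5; #6; #7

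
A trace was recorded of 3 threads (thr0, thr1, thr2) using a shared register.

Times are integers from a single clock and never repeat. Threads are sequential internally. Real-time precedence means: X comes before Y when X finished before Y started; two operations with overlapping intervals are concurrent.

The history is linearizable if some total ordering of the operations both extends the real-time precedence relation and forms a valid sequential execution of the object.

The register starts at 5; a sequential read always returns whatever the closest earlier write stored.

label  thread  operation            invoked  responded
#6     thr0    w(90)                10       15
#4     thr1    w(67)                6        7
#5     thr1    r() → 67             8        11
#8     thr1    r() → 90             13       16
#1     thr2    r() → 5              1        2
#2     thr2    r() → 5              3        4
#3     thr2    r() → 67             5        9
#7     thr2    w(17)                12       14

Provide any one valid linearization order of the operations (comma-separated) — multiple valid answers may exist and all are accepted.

step 1: #1 r() → 5 — value 5
step 2: #2 r() → 5 — value 5
step 3: #4 w(67) — value 67
step 4: #3 r() → 67 — value 67
step 5: #5 r() → 67 — value 67
step 6: #6 w(90) — value 90
step 7: #8 r() → 90 — value 90
step 8: #7 w(17) — value 17

#1, #2, #4, #3, #5, #6, #8, #7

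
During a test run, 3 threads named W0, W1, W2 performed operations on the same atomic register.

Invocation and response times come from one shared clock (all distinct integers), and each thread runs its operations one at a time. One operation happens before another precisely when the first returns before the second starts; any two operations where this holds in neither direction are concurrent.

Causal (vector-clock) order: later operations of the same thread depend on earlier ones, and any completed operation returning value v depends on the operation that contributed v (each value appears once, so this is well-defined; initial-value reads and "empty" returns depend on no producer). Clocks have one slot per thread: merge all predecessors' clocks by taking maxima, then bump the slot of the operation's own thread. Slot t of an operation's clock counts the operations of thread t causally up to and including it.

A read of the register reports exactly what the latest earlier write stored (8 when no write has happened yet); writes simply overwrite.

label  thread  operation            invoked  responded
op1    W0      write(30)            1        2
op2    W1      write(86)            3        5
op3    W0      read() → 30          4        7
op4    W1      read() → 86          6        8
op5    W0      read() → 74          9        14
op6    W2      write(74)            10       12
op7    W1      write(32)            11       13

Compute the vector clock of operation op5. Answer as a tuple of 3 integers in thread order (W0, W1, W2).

(3, 0, 1)

no predecessors for op6 (invoked 10): W2 increments from zero → (0, 0, 1)
no predecessors for op2 (invoked 3): W1 increments from zero → (0, 1, 0)
no predecessors for op1 (invoked 1): W0 increments from zero → (1, 0, 0)
op4, invoked 6, takes VC(op2)=(0, 1, 0) under max, adds 1 for W1 → (0, 2, 0)
op3, invoked 4, takes VC(op1)=(1, 0, 0) under max, adds 1 for W0 → (2, 0, 0)
op7, invoked 11, takes VC(op4)=(0, 2, 0) under max, adds 1 for W1 → (0, 3, 0)
op5, invoked 9, takes VC(op3)=(2, 0, 0), VC(op6)=(0, 0, 1) under max, adds 1 for W0 → (3, 0, 1)
target: VC(op5) = (3, 0, 1)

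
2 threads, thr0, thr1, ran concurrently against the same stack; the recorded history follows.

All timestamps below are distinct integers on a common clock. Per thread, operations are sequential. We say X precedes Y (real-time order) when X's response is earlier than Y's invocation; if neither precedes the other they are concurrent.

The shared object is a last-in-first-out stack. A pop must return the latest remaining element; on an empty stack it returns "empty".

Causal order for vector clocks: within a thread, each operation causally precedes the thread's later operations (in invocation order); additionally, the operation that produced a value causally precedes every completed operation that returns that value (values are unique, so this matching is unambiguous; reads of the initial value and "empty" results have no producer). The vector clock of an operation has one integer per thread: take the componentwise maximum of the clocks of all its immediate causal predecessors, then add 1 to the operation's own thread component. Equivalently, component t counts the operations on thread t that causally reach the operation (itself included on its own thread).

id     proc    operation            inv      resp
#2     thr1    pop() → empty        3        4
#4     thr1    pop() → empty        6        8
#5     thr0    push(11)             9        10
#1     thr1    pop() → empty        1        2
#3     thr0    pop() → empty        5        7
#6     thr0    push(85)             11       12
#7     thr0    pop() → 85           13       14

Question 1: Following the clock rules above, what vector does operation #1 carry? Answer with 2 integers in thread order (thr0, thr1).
#1, invoked 1, has no incoming edges; only thr1's bump applies → (0, 1)
#3, invoked 5, has no incoming edges; only thr0's bump applies → (1, 0)
VC(#2, invoked at 3): max of VC(#1)=(0, 1), then +1 on thread thr1 → (0, 2)
VC(#5, invoked at 9): max of VC(#3)=(1, 0), then +1 on thread thr0 → (2, 0)
VC(#4, invoked at 6): max of VC(#2)=(0, 2), then +1 on thread thr1 → (0, 3)
VC(#6, invoked at 11): max of VC(#5)=(2, 0), then +1 on thread thr0 → (3, 0)
VC(#7, invoked at 13): max of VC(#6)=(3, 0), then +1 on thread thr0 → (4, 0)
target: VC(#1) = (0, 1)

(0, 1)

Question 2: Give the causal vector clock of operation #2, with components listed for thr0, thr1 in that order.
invoked at 1, #1 has no predecessors; its own thr1 bump gives (0, 1)
invoked at 5, #3 has no predecessors; its own thr0 bump gives (1, 0)
from VC(#1)=(0, 1), #2 (invoked 3) maxes components and bumps thr1 → (0, 2)
from VC(#3)=(1, 0), #5 (invoked 9) maxes components and bumps thr0 → (2, 0)
from VC(#2)=(0, 2), #4 (invoked 6) maxes components and bumps thr1 → (0, 3)
from VC(#5)=(2, 0), #6 (invoked 11) maxes components and bumps thr0 → (3, 0)
from VC(#6)=(3, 0), #7 (invoked 13) maxes components and bumps thr0 → (4, 0)
target: VC(#2) = (0, 2)

(0, 2)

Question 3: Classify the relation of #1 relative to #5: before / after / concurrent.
#1 spans [1,2], #5 spans [9,10]
resp(#1)=2 < inv(#5)=9

before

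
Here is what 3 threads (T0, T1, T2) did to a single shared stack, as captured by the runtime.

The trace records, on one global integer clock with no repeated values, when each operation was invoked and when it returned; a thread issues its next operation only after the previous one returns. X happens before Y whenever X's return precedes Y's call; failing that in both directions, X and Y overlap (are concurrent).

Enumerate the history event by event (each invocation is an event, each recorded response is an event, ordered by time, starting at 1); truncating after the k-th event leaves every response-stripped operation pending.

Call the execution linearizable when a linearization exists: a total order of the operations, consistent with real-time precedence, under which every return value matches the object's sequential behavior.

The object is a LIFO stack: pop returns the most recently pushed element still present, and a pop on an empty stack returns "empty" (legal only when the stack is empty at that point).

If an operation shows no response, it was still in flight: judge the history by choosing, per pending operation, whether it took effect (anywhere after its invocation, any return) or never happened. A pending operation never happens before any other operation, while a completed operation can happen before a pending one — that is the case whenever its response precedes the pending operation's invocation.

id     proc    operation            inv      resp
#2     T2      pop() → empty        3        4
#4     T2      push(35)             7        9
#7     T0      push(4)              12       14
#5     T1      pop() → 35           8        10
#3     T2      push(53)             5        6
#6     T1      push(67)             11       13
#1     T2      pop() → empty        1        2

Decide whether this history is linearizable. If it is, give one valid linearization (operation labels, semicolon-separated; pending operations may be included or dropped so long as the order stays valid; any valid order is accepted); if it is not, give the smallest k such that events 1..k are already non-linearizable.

linearizable — witness: #1; #2; #3; #4; #5; #6; #7

step 1: #1 pop() → empty — stack <>
step 2: #2 pop() → empty — stack <>
step 3: #3 push(53) — stack <53>
step 4: #4 push(35) — stack <53,35>
step 5: #5 pop() → 35 — stack <53>
step 6: #6 push(67) — stack <53,67>
step 7: #7 push(4) — stack <53,67,4>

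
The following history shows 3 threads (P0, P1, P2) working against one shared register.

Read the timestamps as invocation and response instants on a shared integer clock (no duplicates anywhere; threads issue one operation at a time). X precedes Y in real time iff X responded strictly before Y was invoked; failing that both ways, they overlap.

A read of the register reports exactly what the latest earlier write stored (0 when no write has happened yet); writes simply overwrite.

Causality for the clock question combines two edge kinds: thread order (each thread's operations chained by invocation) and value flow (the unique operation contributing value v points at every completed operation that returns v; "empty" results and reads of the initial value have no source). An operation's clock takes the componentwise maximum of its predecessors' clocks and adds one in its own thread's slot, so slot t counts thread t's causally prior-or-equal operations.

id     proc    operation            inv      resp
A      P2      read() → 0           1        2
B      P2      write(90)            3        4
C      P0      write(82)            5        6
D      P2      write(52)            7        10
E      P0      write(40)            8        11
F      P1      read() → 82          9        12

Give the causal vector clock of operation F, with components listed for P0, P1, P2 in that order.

VC(A, invoked at 1): no causal predecessors; +1 on P2 → (0, 0, 1)
VC(C, invoked at 5): no causal predecessors; +1 on P0 → (1, 0, 0)
invoked at 3, B merges VC(A)=(0, 0, 1) and bumps P2's slot → (0, 0, 2)
invoked at 9, F merges VC(C)=(1, 0, 0) and bumps P1's slot → (1, 1, 0)
invoked at 8, E merges VC(C)=(1, 0, 0) and bumps P0's slot → (2, 0, 0)
invoked at 7, D merges VC(B)=(0, 0, 2) and bumps P2's slot → (0, 0, 3)
target: VC(F) = (1, 1, 0)

(1, 1, 0)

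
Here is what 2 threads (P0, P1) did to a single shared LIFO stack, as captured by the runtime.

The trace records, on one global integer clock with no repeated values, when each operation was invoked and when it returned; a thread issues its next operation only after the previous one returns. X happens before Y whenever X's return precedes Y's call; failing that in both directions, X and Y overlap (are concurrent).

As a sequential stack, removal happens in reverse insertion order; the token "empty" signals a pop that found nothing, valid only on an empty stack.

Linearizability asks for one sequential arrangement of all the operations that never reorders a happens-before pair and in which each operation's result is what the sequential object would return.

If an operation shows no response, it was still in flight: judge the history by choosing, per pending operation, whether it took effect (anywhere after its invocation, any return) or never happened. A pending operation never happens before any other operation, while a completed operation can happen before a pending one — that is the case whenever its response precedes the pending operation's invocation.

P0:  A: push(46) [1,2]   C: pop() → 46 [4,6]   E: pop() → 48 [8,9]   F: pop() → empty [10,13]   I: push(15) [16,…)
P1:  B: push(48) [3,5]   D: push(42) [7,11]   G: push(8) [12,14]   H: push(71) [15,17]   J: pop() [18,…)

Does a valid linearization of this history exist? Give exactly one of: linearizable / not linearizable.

linearizable

one valid linearization: A, C, B, E, F, D, G, H
step 1: A push(46) — stack <46>
step 2: C pop() → 46 — stack <>
step 3: B push(48) — stack <48>
step 4: E pop() → 48 — stack <>
step 5: F pop() → empty — stack <>
step 6: D push(42) — stack <42>
step 7: G push(8) — stack <42,8>
step 8: H push(71) — stack <42,8,71>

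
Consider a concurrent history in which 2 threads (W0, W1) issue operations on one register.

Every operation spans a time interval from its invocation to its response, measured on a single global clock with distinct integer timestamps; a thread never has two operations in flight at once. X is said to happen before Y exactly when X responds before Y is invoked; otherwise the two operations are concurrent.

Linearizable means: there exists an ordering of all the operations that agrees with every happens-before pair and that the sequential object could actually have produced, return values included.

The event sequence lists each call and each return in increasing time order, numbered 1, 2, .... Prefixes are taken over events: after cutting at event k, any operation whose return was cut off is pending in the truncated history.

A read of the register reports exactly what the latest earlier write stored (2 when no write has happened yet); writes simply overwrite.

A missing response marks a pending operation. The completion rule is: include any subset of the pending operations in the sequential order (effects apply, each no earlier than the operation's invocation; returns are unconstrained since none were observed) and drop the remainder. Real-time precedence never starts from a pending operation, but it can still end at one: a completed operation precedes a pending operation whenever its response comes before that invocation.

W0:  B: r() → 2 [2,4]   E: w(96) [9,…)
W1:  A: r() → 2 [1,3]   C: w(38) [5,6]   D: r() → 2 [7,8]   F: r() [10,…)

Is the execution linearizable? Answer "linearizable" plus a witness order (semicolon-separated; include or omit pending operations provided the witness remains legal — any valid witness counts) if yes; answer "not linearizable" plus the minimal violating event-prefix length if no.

not linearizable — minimal violating prefix: 8 events

already the first 8 events (up to D's response at time 8) admit no linearization; the first 7 still do
real-time-consistent orders of the 4 completed operations: 2 — all fail the register replay
e.g. A, B, C, D: illegal at step 4, since D r() → 2 cannot apply there
e.g. B, A, C, D: illegal at step 4, since D r() → 2 cannot apply there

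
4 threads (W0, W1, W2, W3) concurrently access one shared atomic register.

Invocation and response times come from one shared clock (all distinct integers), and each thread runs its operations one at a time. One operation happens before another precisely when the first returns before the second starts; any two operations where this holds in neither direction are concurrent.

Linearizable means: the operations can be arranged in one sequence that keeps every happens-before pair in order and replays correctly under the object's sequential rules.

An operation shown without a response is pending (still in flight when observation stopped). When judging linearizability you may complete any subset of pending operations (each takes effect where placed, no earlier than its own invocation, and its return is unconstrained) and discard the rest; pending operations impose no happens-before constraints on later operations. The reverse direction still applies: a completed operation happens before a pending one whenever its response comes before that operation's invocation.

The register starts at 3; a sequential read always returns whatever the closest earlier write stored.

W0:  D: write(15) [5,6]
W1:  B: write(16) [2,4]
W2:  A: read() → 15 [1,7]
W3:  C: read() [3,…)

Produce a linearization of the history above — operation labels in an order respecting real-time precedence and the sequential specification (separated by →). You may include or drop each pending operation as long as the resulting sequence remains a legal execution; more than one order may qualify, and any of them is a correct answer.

1. B write(16), leaving value 16
2. C read() (pending, included), leaving value 16
3. D write(15), leaving value 15
4. A read() → 15, leaving value 15

B → C → D → A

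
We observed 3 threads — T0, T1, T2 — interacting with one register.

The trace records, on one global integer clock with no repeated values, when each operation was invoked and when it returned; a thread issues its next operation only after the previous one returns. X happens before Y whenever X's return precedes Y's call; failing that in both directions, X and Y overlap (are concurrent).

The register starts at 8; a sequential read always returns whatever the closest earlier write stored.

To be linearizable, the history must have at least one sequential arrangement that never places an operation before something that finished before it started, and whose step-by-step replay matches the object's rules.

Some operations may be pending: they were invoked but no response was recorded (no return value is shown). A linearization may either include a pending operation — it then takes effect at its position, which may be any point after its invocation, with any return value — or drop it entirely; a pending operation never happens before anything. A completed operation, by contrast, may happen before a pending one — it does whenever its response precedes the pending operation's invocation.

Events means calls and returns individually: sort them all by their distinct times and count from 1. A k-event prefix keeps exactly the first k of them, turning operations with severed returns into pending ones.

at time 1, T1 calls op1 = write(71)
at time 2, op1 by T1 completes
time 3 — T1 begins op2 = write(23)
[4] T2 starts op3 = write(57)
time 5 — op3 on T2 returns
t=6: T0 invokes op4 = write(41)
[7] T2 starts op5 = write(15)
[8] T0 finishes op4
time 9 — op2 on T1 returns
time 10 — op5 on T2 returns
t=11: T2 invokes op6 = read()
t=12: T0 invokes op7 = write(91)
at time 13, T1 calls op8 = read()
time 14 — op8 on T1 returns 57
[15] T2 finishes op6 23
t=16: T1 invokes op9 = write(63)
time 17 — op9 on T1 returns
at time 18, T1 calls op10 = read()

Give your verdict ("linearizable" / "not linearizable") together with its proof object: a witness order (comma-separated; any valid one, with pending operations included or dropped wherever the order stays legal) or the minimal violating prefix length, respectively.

not linearizable — minimal violating prefix: 14 events

the violation lands at event 14, op8's response at time 14: events 1..13 linearize, events 1..14 do not
every one of the 8 real-time-consistent orders over 6 completed register ops fails the sequential spec
including or dropping the 2 pending operations (op6, op7) in any combination fails
one such order, op1, op2, op3, op4, op5, op8 (pending dropped), breaks at step 6 where op8 read() → 57 is illegal
one such order, op1, op2, op3, op5, op4, op8 (pending dropped), breaks at step 6 where op8 read() → 57 is illegal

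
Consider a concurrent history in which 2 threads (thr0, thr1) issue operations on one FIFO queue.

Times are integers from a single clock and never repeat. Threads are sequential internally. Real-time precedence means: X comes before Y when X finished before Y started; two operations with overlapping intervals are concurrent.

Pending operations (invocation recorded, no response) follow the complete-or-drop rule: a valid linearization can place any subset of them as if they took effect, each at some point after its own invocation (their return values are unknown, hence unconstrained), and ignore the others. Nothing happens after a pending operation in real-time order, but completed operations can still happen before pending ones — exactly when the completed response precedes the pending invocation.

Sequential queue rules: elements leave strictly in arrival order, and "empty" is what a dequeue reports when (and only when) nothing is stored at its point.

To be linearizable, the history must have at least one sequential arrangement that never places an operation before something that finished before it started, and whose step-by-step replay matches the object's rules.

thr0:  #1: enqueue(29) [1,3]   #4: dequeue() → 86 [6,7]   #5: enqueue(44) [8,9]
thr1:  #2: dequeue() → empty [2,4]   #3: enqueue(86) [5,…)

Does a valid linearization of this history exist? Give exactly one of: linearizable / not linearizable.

the violation lands at event 7, #4's response at time 7: events 1..6 linearize, events 1..7 do not
3 completed operations, 2 real-time-consistent orders — every FIFO queue replay fails
no completion choice of the 1 pending operation (#3) rescues it — every subset was tried
take #1, #2, #4 (pending dropped): step 2 already fails, because #2 dequeue() → empty cannot occur there
take #2, #1, #4 (pending dropped): step 3 already fails, because #4 dequeue() → 86 cannot occur there

not linearizable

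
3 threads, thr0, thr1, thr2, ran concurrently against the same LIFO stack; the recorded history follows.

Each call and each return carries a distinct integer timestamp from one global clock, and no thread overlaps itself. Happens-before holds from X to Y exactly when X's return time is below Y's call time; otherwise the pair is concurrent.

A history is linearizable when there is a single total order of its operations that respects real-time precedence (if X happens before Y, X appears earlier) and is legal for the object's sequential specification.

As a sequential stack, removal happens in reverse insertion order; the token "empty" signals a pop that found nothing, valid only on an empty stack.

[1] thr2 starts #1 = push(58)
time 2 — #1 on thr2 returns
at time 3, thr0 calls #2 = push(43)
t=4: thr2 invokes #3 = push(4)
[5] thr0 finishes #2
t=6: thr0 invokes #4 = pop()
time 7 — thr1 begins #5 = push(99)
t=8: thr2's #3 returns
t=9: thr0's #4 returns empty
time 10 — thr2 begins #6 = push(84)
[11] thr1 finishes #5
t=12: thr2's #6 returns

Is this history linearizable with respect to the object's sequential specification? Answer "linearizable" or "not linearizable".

not linearizable

the violation lands at event 9, #4's response at time 9: events 1..8 linearize, events 1..9 do not
checked exhaustively: 3 real-time-consistent orders of 4 completed operations, zero legal LIFO stack replays
every completion of the 1 pending operation (#5) was checked; none linearizes
take #1, #2, #3, #4 (pending dropped): step 4 already fails, because #4 pop() → empty cannot occur there
take #1, #2, #4, #3 (pending dropped): step 3 already fails, because #4 pop() → empty cannot occur there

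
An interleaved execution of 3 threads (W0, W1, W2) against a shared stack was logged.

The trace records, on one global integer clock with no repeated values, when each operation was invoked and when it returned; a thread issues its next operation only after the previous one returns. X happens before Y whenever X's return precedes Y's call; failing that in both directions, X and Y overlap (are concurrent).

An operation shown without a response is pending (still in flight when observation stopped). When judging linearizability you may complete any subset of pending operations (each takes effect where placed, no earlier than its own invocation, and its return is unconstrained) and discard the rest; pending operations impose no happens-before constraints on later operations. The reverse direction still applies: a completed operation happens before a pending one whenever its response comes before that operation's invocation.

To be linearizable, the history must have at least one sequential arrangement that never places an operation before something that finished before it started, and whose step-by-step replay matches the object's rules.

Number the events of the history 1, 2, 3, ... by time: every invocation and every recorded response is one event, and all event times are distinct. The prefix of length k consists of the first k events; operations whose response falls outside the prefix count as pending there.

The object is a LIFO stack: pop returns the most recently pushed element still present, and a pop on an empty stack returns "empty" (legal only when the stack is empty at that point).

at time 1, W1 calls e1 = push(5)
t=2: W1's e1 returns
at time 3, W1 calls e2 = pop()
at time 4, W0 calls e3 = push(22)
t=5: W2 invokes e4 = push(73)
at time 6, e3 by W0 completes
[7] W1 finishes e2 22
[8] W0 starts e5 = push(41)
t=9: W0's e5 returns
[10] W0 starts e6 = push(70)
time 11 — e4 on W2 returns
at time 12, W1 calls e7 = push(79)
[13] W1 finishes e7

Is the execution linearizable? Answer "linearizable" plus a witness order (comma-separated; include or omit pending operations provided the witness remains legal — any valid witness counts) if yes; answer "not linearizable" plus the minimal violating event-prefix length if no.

step 1: e1 push(5) — stack <5>
step 2: e3 push(22) — stack <5,22>
step 3: e2 pop() → 22 — stack <5>
step 4: e4 push(73) — stack <5,73>
step 5: e5 push(41) — stack <5,73,41>
step 6: e6 push(70) (pending, included) — stack <5,73,41,70>
step 7: e7 push(79) — stack <5,73,41,70,79>

linearizable — witness: e1, e3, e2, e4, e5, e6, e7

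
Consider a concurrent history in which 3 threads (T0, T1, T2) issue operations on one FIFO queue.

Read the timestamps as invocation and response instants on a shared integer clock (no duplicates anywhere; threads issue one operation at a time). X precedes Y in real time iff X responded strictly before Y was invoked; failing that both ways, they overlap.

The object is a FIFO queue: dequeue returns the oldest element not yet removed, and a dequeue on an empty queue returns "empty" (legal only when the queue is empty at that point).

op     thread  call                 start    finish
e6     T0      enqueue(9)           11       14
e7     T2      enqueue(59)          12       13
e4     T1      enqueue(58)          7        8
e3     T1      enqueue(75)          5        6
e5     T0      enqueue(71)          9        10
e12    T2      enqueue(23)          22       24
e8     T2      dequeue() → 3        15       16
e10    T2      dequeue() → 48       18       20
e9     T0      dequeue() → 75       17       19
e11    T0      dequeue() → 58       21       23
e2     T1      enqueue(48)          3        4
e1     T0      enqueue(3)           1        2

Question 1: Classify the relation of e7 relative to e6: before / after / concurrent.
e7 spans [12,13], e6 spans [11,14]
the intervals overlap in both directions

concurrent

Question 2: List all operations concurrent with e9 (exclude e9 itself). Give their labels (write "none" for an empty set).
e9 spans [17,19]: anything still running between times 17 and 19 counts as concurrent
e1 [1,2]: before
e2 [3,4]: before
e3 [5,6]: before
e4 [7,8]: before
e5 [9,10]: before
e6 [11,14]: before
e7 [12,13]: before
e8 [15,16]: before
e10 [18,20]: concurrent
e11 [21,23]: after
e12 [22,24]: after

e10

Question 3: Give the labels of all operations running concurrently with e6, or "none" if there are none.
overlap test against e6 [11,14]: concurrent iff the interval meets 11..14
e1 [1,2]: before
e2 [3,4]: before
e3 [5,6]: before
e4 [7,8]: before
e5 [9,10]: before
e7 [12,13]: concurrent
e8 [15,16]: after
e9 [17,19]: after
e10 [18,20]: after
e11 [21,23]: after
e12 [22,24]: after

e7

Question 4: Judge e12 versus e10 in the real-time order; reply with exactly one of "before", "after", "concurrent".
e12 spans [22,24], e10 spans [18,20]
resp(e10)=20 < inv(e12)=22

after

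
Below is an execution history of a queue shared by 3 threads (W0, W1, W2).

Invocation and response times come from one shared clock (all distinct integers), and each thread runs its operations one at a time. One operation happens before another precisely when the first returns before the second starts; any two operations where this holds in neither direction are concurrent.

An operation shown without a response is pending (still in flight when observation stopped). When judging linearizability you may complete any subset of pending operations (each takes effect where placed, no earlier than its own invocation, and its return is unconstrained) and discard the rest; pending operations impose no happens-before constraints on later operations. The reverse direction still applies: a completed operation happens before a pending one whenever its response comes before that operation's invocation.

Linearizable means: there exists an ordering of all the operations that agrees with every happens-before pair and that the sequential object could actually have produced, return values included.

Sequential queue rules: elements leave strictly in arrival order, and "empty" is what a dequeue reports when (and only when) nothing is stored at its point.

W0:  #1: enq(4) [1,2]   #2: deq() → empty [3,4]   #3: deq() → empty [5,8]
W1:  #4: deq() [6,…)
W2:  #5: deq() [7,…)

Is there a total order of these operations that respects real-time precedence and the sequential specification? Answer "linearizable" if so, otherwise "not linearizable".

not linearizable

events 1..3 are fine; event 4 — the response of #2 at time 4 — makes the prefix non-linearizable
the sole real-time-consistent order of 2 completed operations fails the queue replay
sample order #1, #2 stalls at step 2 — #2 deq() → empty has no legal effect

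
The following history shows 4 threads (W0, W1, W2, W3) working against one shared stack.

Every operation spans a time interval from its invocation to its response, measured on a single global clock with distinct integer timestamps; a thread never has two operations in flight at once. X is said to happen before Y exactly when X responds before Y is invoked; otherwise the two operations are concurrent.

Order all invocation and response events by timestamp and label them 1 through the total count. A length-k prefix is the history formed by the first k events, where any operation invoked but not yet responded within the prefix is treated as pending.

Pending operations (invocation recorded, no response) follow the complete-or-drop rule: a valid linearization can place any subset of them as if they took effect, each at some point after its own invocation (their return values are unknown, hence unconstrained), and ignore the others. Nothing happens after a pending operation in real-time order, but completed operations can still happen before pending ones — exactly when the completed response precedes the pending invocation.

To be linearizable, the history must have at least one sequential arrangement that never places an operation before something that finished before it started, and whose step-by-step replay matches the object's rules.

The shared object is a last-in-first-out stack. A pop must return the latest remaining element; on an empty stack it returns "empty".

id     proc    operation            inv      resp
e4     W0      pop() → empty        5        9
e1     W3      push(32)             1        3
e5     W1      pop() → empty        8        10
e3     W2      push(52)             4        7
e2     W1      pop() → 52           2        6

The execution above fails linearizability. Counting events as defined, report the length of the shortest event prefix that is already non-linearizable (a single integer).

10

events 1..9 are linearizable; a witness order is e1, e3, e2, e5, e4:
step 1: e1 push(32) — stack <32>
step 2: e3 push(52) — stack <32,52>
step 3: e2 pop() → 52 — stack <32>
step 4: e5 pop() (pending, included) — stack <>
step 5: e4 pop() → empty — stack <>
at event 10 (e5's time-10 response) nothing linearizes any more
one such order, e1, e2, e3, e4, e5, breaks at step 2 where e2 pop() → 52 is illegal
one such order, e1, e2, e3, e5, e4, breaks at step 2 where e2 pop() → 52 is illegal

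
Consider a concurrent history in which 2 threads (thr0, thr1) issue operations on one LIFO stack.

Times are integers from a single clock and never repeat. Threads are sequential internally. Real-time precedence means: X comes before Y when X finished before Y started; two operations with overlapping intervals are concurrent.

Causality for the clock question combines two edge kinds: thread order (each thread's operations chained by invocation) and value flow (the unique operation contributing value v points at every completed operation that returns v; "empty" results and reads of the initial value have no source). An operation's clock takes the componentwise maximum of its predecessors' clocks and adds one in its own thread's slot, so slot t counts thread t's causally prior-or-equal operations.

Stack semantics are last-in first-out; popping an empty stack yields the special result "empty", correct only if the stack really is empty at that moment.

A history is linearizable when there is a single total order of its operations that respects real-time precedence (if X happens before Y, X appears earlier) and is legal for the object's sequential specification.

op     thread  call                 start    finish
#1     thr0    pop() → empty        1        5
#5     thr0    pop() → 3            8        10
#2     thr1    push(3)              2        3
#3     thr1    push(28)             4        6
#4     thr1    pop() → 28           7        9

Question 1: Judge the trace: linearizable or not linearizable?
linearizable

a witness: #1, #2, #3, #4, #5
1. #1 pop() → empty, leaving stack <>
2. #2 push(3), leaving stack <3>
3. #3 push(28), leaving stack <3,28>
4. #4 pop() → 28, leaving stack <3>
5. #5 pop() → 3, leaving stack <>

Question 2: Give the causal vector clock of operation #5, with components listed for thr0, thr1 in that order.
(2, 1)

VC(#2, invoked at 2): no causal predecessors; +1 on thr1 → (0, 1)
VC(#1, invoked at 1): no causal predecessors; +1 on thr0 → (1, 0)
invoked at 4, #3 merges VC(#2)=(0, 1) and bumps thr1's slot → (0, 2)
invoked at 7, #4 merges VC(#3)=(0, 2) and bumps thr1's slot → (0, 3)
invoked at 8, #5 merges VC(#1)=(1, 0), VC(#2)=(0, 1) and bumps thr0's slot → (2, 1)
target: VC(#5) = (2, 1)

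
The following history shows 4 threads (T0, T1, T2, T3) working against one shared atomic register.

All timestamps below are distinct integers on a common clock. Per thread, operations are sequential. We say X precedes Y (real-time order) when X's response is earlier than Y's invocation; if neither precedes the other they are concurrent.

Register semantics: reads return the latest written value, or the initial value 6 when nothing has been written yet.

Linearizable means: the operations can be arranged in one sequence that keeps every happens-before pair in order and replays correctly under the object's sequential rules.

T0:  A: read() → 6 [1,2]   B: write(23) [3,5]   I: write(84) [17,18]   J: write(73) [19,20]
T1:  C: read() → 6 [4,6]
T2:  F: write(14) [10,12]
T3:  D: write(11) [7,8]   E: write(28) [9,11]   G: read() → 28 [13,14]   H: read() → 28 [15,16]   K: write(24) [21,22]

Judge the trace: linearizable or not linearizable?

linearizable

one valid linearization: A, C, B, D, F, E, G, H, I, J, K
step 1: A read() → 6 — value 6
step 2: C read() → 6 — value 6
step 3: B write(23) — value 23
step 4: D write(11) — value 11
step 5: F write(14) — value 14
step 6: E write(28) — value 28
step 7: G read() → 28 — value 28
step 8: H read() → 28 — value 28
step 9: I write(84) — value 84
step 10: J write(73) — value 73
step 11: K write(24) — value 24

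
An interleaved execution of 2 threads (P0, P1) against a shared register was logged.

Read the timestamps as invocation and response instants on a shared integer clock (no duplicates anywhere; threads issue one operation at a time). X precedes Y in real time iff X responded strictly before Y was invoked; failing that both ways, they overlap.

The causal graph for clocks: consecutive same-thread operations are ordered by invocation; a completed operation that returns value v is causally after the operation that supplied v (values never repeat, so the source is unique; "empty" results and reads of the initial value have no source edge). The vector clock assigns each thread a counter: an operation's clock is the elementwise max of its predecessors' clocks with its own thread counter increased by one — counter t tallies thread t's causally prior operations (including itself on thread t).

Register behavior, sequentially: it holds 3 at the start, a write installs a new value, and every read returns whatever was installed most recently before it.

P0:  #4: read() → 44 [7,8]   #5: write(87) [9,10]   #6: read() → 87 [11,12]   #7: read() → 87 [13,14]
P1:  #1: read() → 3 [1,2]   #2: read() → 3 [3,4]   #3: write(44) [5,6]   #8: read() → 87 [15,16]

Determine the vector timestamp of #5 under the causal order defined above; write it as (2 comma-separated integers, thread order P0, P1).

VC(#1, invoked at 1): no causal predecessors; +1 on P1 → (0, 1)
#2 (invocation 3): componentwise max over VC(#1)=(0, 1), +1 at P1, giving (0, 2)
#3 (invocation 5): componentwise max over VC(#2)=(0, 2), +1 at P1, giving (0, 3)
#4 (invocation 7): componentwise max over VC(#3)=(0, 3), +1 at P0, giving (1, 3)
#5 (invocation 9): componentwise max over VC(#4)=(1, 3), +1 at P0, giving (2, 3)
#8 (invocation 15): componentwise max over VC(#3)=(0, 3), VC(#5)=(2, 3), +1 at P1, giving (2, 4)
#6 (invocation 11): componentwise max over VC(#5)=(2, 3), +1 at P0, giving (3, 3)
#7 (invocation 13): componentwise max over VC(#5)=(2, 3), VC(#6)=(3, 3), +1 at P0, giving (4, 3)
target: VC(#5) = (2, 3)

(2, 3)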